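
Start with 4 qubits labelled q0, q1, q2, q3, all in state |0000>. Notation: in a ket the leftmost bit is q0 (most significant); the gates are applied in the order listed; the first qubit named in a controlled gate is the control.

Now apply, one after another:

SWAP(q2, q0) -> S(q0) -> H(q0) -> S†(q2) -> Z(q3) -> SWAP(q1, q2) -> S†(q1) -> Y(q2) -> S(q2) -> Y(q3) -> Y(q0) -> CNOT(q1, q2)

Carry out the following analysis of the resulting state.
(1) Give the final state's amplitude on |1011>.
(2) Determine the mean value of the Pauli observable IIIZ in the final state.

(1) The final state's coefficient on |1011> equals sqrt(2)/2.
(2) The expectation value of IIIZ is -1.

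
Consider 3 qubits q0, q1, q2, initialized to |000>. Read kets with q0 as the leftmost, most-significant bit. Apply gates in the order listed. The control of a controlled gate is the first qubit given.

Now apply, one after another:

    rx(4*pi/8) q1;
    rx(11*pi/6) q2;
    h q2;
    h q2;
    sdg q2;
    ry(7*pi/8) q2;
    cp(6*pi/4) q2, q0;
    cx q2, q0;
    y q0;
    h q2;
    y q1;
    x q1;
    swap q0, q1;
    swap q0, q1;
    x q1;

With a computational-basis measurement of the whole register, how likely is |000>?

A full measurement returns |000> with probability sqrt(2 - sqrt(2))/32 + sqrt(3*sqrt(2) + 6)/32 + 1/8. Key observation: steps 12-15 multiply out to the identity, so the circuit reduces to the remaining gates.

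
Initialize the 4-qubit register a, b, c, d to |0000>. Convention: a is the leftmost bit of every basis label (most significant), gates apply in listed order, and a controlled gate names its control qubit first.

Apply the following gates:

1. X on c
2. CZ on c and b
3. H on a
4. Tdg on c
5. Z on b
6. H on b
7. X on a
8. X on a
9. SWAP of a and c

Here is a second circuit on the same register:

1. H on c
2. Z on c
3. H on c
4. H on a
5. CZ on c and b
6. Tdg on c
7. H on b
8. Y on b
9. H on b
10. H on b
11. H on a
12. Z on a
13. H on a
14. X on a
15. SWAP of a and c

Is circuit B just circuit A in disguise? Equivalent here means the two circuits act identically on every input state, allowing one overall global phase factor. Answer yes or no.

No, they are not equivalent — no single phase factor reconciles the two unitaries.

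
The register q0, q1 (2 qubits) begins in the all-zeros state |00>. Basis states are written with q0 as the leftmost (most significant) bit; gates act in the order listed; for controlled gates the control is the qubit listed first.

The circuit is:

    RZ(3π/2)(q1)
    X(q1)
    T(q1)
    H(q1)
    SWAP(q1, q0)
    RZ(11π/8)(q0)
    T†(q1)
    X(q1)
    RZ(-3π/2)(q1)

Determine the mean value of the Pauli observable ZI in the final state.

The observable ZI averages to 0.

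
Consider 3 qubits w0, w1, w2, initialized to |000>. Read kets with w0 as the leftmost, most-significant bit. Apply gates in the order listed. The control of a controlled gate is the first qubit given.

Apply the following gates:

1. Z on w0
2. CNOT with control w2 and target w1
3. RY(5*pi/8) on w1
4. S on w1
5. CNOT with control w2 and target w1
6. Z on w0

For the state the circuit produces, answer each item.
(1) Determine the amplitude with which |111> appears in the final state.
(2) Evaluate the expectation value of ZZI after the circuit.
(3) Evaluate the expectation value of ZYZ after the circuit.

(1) The final state's coefficient on |111> equals 0.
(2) The expectation value of ZZI is -sqrt(2 - sqrt(2))/2.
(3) In the final state, ZYZ has expectation sqrt(sqrt(2) + 2)/2.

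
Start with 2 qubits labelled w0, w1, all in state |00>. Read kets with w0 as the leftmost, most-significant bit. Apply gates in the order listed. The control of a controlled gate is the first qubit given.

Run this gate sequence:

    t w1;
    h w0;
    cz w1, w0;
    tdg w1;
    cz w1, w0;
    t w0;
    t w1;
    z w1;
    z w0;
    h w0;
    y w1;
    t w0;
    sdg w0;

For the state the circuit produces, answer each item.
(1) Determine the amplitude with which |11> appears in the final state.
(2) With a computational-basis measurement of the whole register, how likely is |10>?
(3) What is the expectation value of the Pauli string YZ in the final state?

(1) The amplitude on |11> is exp(I*pi/4)/2 + I/2.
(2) Outcome |10> occurs with probability 0.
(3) The observable YZ averages to -1/2.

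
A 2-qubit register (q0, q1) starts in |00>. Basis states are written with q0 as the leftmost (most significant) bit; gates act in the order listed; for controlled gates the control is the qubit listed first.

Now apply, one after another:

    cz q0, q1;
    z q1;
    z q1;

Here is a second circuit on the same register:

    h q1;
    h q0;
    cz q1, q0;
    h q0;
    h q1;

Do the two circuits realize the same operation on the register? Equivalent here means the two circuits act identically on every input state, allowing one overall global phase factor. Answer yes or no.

No, they are not equivalent — no single phase factor reconciles the two unitaries.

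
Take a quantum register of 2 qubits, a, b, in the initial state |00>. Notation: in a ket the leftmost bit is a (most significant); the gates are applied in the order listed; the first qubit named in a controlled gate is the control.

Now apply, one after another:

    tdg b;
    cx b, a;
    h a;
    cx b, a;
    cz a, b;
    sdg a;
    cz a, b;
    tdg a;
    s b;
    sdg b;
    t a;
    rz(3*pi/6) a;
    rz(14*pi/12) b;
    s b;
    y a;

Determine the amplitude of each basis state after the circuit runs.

After the circuit, the state carries amplitude sqrt(2)*exp(2*I*pi/3)/2 on |00>, 0 on |01>, -sqrt(2)*exp(2*I*pi/3)/2 on |10>, 0 on |11>. Key observation: steps 8-11 multiply out to the identity, so the circuit reduces to the remaining gates.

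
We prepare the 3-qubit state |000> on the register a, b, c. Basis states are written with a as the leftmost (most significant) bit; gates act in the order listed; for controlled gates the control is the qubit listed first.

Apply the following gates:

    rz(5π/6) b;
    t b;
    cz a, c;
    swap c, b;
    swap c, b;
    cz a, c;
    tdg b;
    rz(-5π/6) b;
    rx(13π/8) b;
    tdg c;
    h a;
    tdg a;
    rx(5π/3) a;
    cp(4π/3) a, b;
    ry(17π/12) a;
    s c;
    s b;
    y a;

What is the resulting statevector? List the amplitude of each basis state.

The final amplitudes are -sqrt(6)*sqrt(sqrt(2)/4 + 1/2)*cos(3*pi/16)/8 + sqrt(2)*sqrt(1/2 - sqrt(2)/4)*cos(3*pi/16)/8 - sqrt(6)*I*sqrt(sqrt(2)/4 + 1/2)*cos(3*pi/16)/8 - 3*sqrt(2)*I*sqrt(1/2 - sqrt(2)/4)*cos(3*pi/16)/8 + sqrt(2)*sqrt(sqrt(2)/4 + 1/2)*exp(-I*pi/4)*cos(3*pi/16)/8 - sqrt(6)*I*sqrt(1/2 - sqrt(2)/4)*exp(-I*pi/4)*cos(3*pi/16)/8 + sqrt(6)*sqrt(1/2 - sqrt(2)/4)*exp(-I*pi/4)*cos(3*pi/16)/8 + 3*sqrt(2)*I*sqrt(sqrt(2)/4 + 1/2)*exp(-I*pi/4)*cos(3*pi/16)/8 on |000>, 0 on |001>, sqrt(6)*sqrt(sqrt(2)/4 + 1/2)*exp(-2*I*pi/3)*sin(3*pi/16)/8 + sqrt(6)*I*sqrt(1/2 - sqrt(2)/4)*exp(-11*I*pi/12)*sin(3*pi/16)/8 - sqrt(2)*sqrt(1/2 - sqrt(2)/4)*exp(-2*I*pi/3)*sin(3*pi/16)/8 - sqrt(6)*sqrt(1/2 - sqrt(2)/4)*exp(-I*pi/4)*sin(3*pi/16)/8 - sqrt(2)*sqrt(sqrt(2)/4 + 1/2)*exp(-I*pi/4)*sin(3*pi/16)/8 + 3*sqrt(2)*I*sqrt(1/2 - sqrt(2)/4)*sin(3*pi/16)/8 + sqrt(6)*I*sqrt(sqrt(2)/4 + 1/2)*sin(3*pi/16)/8 - 3*sqrt(2)*I*sqrt(sqrt(2)/4 + 1/2)*exp(-11*I*pi/12)*sin(3*pi/16)/8 on |010>, 0 on |011>, sqrt(6)*sqrt(1/2 - sqrt(2)/4)*cos(3*pi/16)/8 + sqrt(2)*sqrt(sqrt(2)/4 + 1/2)*cos(3*pi/16)/8 - 3*sqrt(2)*I*sqrt(sqrt(2)/4 + 1/2)*cos(3*pi/16)/8 - sqrt(6)*I*sqrt(sqrt(2)/4 + 1/2)*exp(-I*pi/4)*cos(3*pi/16)/8 + sqrt(6)*sqrt(sqrt(2)/4 + 1/2)*exp(-I*pi/4)*cos(3*pi/16)/8 - 3*sqrt(2)*I*sqrt(1/2 - sqrt(2)/4)*exp(-I*pi/4)*cos(3*pi/16)/8 - sqrt(2)*sqrt(1/2 - sqrt(2)/4)*exp(-I*pi/4)*cos(3*pi/16)/8 + sqrt(6)*I*sqrt(1/2 - sqrt(2)/4)*cos(3*pi/16)/8 on |100>, 0 on |101>, sqrt(6)*I*sqrt(sqrt(2)/4 + 1/2)*exp(-11*I*pi/12)*sin(3*pi/16)/8 + 3*sqrt(2)*I*sqrt(1/2 - sqrt(2)/4)*exp(-11*I*pi/12)*sin(3*pi/16)/8 - sqrt(6)*I*sqrt(1/2 - sqrt(2)/4)*sin(3*pi/16)/8 + sqrt(2)*sqrt(1/2 - sqrt(2)/4)*exp(-I*pi/4)*sin(3*pi/16)/8 - sqrt(6)*sqrt(1/2 - sqrt(2)/4)*exp(-2*I*pi/3)*sin(3*pi/16)/8 - sqrt(2)*sqrt(sqrt(2)/4 + 1/2)*exp(-2*I*pi/3)*sin(3*pi/16)/8 - sqrt(6)*sqrt(sqrt(2)/4 + 1/2)*exp(-I*pi/4)*sin(3*pi/16)/8 + 3*sqrt(2)*I*sqrt(sqrt(2)/4 + 1/2)*sin(3*pi/16)/8 on |110>, 0 on |111>. Key observation: steps 1-8 multiply out to the identity, so the circuit reduces to the remaining gates.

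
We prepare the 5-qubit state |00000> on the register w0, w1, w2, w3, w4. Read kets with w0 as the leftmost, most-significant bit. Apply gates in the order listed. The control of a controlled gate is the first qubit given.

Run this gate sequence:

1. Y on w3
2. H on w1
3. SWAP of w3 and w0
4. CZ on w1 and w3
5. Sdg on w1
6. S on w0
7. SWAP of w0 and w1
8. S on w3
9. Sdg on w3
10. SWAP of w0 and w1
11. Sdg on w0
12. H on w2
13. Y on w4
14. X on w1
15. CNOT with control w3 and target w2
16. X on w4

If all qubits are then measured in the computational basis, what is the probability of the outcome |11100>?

Outcome |11100> occurs with probability 1/4. Key observation: gates 6-11 undo each other exactly, leaving only the rest of the circuit to track.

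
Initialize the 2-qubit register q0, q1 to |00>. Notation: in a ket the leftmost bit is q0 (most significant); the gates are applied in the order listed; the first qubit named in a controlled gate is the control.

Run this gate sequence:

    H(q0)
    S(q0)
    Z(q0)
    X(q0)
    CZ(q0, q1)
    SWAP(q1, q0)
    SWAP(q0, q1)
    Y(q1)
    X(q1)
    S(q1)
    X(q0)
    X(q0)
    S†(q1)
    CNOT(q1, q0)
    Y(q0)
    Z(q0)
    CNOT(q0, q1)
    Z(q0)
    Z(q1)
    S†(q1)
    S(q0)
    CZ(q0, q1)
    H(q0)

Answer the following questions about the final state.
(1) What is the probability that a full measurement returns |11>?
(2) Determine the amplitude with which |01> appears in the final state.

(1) The probability of measuring |11> is 1/4. Key observation: steps 10-13 multiply out to the identity, so the circuit reduces to the remaining gates.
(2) The final state's coefficient on |01> equals I/2.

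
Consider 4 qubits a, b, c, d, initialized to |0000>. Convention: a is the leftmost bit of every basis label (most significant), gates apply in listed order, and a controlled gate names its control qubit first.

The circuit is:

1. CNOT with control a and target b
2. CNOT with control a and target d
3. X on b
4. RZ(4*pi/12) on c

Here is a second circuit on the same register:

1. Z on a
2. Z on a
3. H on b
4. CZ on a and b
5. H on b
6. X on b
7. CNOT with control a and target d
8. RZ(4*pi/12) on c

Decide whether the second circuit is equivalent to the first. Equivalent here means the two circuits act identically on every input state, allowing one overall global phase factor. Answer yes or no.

Yes, they are equivalent — the unitaries differ by at most a global phase.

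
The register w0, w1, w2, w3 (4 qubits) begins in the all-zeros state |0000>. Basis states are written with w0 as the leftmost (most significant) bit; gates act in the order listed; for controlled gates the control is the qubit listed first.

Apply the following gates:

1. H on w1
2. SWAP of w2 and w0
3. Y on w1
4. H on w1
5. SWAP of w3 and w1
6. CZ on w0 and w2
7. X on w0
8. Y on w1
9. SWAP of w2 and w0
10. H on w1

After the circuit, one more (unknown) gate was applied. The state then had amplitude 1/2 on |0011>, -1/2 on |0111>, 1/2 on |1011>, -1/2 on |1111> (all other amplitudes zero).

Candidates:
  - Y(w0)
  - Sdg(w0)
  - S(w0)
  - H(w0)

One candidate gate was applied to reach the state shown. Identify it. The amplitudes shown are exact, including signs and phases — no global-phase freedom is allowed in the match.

The unique candidate consistent with the amplitudes is H(w0).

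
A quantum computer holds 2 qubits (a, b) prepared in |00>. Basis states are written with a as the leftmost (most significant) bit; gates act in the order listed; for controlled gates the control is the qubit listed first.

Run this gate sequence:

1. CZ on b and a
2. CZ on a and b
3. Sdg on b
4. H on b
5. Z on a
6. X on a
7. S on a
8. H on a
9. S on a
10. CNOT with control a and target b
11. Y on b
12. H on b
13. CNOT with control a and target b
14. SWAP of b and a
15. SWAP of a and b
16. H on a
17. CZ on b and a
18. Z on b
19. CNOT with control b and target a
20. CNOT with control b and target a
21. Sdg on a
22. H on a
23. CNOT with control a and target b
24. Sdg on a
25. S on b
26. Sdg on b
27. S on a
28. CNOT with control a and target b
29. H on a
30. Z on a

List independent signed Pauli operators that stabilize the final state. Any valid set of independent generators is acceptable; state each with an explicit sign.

One valid set of independent stabilizer generators is -YI, -IY (any independent generating set of the same group is equally correct). Key observation: the block from step 22 through step 29 cancels to the identity and can be dropped.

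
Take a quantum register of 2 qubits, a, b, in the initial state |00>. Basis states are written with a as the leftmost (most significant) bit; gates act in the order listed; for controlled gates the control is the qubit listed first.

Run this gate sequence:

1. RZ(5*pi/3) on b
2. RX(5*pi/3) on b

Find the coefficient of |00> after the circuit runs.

The final state's coefficient on |00> equals sqrt(3)*exp(I*pi/6)/2.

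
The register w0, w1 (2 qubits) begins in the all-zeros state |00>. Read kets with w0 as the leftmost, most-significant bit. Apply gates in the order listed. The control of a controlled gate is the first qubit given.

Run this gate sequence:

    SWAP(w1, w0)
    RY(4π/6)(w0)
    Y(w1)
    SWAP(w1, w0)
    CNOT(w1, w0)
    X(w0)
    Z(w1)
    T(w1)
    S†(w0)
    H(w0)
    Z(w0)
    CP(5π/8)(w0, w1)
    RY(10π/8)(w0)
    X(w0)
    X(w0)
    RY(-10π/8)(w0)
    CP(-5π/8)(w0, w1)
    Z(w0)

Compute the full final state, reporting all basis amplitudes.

The resulting statevector has amplitude sqrt(2)*I/4 on |00>, -sqrt(6)*exp(I*pi/4)/4 on |01>, sqrt(2)*I/4 on |10>, sqrt(6)*exp(I*pi/4)/4 on |11>. Key observation: gates 11-18 undo each other exactly, leaving only the rest of the circuit to track.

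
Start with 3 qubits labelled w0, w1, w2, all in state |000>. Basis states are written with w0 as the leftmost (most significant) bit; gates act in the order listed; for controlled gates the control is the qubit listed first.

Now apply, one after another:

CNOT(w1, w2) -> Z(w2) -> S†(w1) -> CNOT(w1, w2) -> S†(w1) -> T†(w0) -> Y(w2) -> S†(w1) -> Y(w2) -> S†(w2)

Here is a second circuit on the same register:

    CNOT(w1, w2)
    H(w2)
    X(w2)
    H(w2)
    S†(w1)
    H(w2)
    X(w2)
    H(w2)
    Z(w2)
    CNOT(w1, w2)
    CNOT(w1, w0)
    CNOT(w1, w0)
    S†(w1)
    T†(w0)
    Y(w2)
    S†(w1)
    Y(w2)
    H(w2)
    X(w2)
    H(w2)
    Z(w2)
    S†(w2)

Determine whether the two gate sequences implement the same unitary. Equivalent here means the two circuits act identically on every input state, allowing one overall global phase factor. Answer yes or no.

Yes — the two circuits implement the same unitary up to a global phase.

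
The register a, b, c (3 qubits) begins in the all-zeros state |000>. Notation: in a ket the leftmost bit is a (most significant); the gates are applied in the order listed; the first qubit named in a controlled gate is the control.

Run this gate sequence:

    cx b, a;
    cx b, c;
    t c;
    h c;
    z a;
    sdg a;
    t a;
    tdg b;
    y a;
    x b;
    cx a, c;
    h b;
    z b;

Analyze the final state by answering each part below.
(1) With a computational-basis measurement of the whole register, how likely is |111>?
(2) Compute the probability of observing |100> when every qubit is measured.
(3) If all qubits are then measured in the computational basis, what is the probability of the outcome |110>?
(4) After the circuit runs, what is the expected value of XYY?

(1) Outcome |111> occurs with probability 1/4.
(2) Outcome |100> occurs with probability 1/4.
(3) A full measurement returns |110> with probability 1/4.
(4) The observable XYY averages to 0.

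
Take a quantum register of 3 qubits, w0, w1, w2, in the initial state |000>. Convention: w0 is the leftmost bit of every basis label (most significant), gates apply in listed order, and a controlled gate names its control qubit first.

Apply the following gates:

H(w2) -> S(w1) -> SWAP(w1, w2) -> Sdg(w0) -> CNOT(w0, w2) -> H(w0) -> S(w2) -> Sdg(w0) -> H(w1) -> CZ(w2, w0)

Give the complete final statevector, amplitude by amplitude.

The final amplitudes are sqrt(2)/2 on |000>, -sqrt(2)*I/2 on |100>, and 0 on every other basis state.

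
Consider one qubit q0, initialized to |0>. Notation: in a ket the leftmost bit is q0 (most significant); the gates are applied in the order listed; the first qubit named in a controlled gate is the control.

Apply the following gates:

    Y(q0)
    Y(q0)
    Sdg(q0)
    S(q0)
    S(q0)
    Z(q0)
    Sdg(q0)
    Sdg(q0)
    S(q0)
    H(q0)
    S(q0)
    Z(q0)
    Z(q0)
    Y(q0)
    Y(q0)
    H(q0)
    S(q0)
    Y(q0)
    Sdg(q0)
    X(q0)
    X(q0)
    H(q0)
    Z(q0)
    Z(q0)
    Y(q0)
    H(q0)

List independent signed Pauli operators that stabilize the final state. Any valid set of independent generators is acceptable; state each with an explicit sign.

The final state is stabilized by the group generated by +Y; other independent generating sets are equally valid.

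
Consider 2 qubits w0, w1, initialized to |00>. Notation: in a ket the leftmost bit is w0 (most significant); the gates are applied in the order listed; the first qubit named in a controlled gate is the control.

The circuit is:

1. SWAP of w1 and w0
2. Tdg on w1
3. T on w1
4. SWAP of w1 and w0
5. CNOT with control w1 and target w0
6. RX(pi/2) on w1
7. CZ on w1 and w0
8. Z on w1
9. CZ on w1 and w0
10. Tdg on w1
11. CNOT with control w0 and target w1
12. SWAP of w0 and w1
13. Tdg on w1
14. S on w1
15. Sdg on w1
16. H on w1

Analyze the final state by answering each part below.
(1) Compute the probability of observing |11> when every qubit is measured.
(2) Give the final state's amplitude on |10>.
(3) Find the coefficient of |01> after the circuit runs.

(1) A full measurement returns |11> with probability 1/4. Key observation: steps 1-4 multiply out to the identity, so the circuit reduces to the remaining gates.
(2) |10> carries amplitude exp(I*pi/4)/2 in the final state.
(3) The amplitude on |01> is 1/2.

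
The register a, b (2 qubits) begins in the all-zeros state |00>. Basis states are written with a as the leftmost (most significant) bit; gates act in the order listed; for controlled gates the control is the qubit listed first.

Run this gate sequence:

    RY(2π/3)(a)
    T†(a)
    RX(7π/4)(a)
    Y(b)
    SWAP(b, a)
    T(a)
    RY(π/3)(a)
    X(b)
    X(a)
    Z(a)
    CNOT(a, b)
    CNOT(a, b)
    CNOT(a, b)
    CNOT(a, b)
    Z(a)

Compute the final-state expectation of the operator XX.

In the final state, XX has expectation -3*sqrt(2)/8. Key observation: steps 10-15 multiply out to the identity, so the circuit reduces to the remaining gates.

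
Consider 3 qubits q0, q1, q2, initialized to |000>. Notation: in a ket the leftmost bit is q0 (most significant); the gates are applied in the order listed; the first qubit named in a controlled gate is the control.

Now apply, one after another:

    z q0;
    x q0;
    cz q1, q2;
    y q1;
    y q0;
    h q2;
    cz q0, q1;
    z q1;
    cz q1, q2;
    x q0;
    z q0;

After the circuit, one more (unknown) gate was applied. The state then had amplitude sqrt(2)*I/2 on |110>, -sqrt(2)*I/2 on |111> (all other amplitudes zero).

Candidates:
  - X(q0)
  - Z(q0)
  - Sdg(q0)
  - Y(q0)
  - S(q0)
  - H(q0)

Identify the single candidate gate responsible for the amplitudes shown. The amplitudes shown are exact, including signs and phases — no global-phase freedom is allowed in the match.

It was S(q0) that produced the state shown.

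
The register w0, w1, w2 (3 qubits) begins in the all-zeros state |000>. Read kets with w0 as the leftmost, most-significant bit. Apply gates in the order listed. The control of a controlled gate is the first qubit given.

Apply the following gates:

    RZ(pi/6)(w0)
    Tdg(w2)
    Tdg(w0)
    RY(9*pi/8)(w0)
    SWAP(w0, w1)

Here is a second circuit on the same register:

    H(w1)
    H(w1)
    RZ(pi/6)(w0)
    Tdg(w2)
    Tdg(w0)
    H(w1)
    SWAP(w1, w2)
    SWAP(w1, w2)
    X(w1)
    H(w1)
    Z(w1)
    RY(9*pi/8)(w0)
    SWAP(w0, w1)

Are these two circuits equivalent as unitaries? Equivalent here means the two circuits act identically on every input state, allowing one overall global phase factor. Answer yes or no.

Yes, they are equivalent — the unitaries differ by at most a global phase.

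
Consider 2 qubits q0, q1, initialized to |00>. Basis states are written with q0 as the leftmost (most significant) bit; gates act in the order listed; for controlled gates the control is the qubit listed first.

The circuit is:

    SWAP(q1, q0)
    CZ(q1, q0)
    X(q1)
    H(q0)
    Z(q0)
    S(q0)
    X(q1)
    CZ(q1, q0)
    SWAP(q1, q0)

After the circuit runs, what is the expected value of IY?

The expectation value of IY is -1.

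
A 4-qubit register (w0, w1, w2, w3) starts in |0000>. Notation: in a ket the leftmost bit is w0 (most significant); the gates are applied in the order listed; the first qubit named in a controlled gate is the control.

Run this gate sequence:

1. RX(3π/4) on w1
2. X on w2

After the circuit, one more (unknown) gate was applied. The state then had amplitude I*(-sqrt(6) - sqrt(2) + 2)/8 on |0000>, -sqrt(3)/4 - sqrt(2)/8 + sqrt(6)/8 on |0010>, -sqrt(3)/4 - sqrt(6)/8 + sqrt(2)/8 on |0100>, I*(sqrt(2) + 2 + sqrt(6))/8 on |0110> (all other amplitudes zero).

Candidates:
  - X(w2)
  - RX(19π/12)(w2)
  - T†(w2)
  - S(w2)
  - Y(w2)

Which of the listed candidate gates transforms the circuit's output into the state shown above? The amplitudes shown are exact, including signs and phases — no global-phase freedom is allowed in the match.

The unique candidate consistent with the amplitudes is RX(19π/12)(w2).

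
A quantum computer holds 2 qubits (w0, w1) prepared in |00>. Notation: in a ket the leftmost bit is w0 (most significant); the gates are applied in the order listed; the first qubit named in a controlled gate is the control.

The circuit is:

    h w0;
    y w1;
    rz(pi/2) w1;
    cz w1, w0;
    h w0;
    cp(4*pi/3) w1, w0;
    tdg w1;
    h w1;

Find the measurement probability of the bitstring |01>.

A full measurement returns |01> with probability 0.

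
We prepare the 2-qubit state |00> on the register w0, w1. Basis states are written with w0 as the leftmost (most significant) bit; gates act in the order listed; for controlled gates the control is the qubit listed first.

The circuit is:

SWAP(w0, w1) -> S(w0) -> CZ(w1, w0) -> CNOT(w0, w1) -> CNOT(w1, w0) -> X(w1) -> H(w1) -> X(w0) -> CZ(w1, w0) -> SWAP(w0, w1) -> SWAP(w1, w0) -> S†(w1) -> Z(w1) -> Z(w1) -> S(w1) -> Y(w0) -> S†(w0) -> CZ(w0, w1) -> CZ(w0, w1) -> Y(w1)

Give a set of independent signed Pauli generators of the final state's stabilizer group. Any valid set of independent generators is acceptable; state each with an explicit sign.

One valid set of independent stabilizer generators is -IX, +ZI (any independent generating set of the same group is equally correct).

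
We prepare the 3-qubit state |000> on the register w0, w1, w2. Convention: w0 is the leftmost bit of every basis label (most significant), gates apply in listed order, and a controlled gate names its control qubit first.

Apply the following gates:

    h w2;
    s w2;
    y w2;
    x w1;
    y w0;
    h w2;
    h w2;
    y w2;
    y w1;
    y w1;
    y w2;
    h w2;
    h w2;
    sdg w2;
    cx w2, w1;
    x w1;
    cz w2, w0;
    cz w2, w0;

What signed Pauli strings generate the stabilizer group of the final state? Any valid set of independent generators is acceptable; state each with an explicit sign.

The final state is stabilized by the group generated by +IXX, -ZII, +IZZ; other independent generating sets are equally valid. Key observation: the block from step 6 through step 13 cancels to the identity and can be dropped.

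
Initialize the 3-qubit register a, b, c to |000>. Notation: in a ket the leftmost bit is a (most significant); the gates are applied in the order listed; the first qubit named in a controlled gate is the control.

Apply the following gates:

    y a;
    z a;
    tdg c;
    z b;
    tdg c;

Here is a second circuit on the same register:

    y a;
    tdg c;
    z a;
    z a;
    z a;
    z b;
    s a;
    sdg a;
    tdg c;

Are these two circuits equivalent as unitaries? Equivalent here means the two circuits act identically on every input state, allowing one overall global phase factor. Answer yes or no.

Yes, they are equivalent — the unitaries differ by at most a global phase.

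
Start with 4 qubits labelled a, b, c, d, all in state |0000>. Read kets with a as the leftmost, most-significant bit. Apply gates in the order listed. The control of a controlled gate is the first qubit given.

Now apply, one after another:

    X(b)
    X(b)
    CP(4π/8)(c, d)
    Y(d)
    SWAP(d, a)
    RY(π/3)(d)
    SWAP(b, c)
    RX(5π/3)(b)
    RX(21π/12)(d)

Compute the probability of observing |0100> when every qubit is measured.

Outcome |0100> occurs with probability 0.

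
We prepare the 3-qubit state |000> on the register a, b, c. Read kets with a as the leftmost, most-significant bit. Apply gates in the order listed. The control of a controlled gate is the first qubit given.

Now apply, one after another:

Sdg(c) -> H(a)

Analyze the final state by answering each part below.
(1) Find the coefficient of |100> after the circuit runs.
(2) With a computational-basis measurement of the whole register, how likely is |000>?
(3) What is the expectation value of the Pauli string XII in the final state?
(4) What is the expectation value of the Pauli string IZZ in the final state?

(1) The final state's coefficient on |100> equals sqrt(2)/2.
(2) Outcome |000> occurs with probability 1/2.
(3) In the final state, XII has expectation 1.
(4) The observable IZZ averages to 1.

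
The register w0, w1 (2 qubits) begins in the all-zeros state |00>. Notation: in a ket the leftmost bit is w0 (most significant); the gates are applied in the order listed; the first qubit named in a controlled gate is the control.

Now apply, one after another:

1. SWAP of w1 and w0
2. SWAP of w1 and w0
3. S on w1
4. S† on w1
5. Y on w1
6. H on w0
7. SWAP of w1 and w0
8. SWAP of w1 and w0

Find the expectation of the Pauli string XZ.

The observable XZ averages to -1.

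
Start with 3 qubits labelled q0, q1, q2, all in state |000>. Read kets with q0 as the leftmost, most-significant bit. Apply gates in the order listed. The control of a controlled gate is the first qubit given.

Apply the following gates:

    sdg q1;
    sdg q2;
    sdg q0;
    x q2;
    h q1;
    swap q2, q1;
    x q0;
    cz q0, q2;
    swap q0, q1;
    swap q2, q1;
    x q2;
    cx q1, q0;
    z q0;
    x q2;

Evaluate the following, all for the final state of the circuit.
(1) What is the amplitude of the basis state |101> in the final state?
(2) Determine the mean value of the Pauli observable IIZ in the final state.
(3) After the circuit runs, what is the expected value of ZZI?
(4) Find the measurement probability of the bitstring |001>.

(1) The final state's coefficient on |101> equals -sqrt(2)/2.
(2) In the final state, IIZ has expectation -1.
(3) The observable ZZI averages to -1.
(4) The probability of measuring |001> is 0.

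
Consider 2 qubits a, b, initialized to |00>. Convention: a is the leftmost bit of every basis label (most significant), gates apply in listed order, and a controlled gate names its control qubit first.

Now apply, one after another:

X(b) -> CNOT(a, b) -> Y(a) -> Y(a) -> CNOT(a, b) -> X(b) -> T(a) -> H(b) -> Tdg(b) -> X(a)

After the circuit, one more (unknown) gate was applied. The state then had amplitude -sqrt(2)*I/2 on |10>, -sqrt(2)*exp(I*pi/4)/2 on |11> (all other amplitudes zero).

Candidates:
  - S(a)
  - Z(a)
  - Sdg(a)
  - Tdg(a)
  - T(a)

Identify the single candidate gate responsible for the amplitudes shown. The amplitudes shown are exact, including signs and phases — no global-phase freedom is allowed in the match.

It was Sdg(a) that produced the state shown.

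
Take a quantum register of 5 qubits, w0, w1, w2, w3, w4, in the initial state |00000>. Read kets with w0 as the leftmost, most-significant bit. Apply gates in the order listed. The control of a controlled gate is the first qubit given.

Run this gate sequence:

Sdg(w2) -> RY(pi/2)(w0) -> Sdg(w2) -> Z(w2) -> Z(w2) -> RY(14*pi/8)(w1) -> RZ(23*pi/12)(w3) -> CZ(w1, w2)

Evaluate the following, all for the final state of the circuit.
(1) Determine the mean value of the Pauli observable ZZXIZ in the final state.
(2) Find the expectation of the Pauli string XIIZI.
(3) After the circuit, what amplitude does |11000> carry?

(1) In the final state, ZZXIZ has expectation 0.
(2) The expectation value of XIIZI is 1.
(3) The amplitude on |11000> is -sqrt(4 - 2*sqrt(2))*exp(I*pi/24)/4.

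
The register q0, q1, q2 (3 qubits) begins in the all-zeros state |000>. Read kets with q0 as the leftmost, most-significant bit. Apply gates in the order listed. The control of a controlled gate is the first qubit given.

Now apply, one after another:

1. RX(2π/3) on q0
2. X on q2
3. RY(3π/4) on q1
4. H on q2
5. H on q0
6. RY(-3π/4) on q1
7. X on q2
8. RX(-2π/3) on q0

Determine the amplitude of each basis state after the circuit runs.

The resulting statevector has amplitude 1/4 on |000>, -1/4 on |001>, 0 on |010>, 0 on |011>, -1/2 - sqrt(3)*I/4 on |100>, 1/2 + sqrt(3)*I/4 on |101>, 0 on |110>, 0 on |111>.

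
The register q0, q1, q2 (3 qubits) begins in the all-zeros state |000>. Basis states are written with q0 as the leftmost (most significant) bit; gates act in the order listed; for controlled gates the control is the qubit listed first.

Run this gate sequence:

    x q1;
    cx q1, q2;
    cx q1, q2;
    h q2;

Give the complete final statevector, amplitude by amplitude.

The resulting statevector has amplitude sqrt(2)/2 on |010>, sqrt(2)/2 on |011>, and 0 on every other basis state. Key observation: the block from step 2 through step 3 cancels to the identity and can be dropped.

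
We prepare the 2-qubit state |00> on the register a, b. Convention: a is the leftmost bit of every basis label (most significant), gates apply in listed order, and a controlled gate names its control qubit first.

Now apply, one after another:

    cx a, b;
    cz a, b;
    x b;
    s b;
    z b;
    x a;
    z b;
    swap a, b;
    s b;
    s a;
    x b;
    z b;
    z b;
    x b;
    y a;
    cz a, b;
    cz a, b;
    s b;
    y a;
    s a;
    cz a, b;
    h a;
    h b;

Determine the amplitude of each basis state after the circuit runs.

The final amplitudes are -I/2 on |00>, I/2 on |01>, I/2 on |10>, -I/2 on |11>.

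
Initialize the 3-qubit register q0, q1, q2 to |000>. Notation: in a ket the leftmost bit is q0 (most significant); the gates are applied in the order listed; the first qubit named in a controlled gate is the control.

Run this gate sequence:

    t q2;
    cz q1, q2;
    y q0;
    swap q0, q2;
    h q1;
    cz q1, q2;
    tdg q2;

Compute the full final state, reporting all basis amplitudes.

After the circuit, the state carries amplitude sqrt(2)*exp(I*pi/4)/2 on |001>, -sqrt(2)*exp(I*pi/4)/2 on |011>, and 0 on every other basis state.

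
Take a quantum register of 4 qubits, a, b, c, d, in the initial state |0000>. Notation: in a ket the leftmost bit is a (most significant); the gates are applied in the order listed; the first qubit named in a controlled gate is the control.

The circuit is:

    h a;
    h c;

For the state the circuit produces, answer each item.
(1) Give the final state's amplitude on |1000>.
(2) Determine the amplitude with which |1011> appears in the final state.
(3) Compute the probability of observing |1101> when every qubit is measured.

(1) The final state's coefficient on |1000> equals 1/2.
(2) The amplitude on |1011> is 0.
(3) Outcome |1101> occurs with probability 0.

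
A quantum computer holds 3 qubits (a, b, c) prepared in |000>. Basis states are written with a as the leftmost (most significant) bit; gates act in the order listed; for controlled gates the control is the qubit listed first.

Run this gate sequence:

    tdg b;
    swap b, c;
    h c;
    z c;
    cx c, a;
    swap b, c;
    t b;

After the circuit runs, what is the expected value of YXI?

The expectation value of YXI is -sqrt(2)/2.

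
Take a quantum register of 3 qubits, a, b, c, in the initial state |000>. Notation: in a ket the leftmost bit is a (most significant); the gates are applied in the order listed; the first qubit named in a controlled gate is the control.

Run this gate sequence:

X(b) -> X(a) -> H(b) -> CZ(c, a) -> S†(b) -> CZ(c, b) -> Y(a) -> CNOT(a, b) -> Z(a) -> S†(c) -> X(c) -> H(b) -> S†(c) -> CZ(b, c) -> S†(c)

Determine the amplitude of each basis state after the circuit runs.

The resulting statevector has amplitude -1/2 + I/2 on |001>, -1/2 - I/2 on |011>, and 0 on every other basis state.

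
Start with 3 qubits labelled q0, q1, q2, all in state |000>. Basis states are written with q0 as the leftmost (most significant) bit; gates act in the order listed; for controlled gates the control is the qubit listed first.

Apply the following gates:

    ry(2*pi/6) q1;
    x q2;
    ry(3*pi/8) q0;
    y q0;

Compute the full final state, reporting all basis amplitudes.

The resulting statevector has amplitude 0 on |000>, -sqrt(3)*I*sin(3*pi/16)/2 on |001>, 0 on |010>, -I*sin(3*pi/16)/2 on |011>, 0 on |100>, sqrt(3)*I*cos(3*pi/16)/2 on |101>, 0 on |110>, I*cos(3*pi/16)/2 on |111>.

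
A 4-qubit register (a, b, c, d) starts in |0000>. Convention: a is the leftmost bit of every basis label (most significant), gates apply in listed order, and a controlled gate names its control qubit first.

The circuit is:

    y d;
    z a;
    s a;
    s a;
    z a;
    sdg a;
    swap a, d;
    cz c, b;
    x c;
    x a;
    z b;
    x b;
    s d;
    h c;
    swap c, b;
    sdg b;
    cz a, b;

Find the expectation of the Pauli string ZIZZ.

The expectation value of ZIZZ is -1.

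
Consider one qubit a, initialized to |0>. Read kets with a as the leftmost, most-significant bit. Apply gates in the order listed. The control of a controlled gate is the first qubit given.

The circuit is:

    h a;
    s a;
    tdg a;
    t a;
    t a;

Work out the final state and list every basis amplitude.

The final amplitudes are sqrt(2)/2 on |0>, sqrt(2)*exp(3*I*pi/4)/2 on |1>.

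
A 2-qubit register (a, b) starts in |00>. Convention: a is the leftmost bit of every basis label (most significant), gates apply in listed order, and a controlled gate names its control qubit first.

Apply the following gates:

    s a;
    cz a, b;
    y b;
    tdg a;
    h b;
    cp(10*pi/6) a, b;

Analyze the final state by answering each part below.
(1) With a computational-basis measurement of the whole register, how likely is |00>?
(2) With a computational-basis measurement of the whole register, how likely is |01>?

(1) A full measurement returns |00> with probability 1/2.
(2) Outcome |01> occurs with probability 1/2.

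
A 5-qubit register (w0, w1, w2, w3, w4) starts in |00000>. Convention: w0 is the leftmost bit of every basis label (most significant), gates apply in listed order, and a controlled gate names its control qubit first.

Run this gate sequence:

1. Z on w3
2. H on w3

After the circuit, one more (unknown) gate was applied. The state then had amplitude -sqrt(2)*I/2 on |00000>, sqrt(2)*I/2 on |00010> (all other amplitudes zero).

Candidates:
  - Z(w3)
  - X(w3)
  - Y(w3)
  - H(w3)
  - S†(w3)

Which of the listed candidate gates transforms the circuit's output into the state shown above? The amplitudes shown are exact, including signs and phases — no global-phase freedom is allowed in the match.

It was Y(w3) that produced the state shown.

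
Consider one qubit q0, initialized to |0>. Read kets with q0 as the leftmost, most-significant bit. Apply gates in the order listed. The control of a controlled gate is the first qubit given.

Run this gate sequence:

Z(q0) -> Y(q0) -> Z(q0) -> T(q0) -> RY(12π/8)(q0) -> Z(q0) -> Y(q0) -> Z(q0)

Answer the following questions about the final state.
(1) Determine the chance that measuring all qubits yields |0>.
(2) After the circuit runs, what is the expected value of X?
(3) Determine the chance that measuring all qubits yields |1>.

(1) A full measurement returns |0> with probability 1/2.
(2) The expectation value of X is -1.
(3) Outcome |1> occurs with probability 1/2.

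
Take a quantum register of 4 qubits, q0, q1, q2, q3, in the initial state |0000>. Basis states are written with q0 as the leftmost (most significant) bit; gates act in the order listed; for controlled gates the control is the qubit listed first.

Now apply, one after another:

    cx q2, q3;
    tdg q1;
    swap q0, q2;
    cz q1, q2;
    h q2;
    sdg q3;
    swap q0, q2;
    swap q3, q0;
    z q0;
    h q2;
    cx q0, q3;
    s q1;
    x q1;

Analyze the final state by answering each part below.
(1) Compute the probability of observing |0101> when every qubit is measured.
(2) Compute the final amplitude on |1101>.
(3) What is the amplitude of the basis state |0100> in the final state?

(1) A full measurement returns |0101> with probability 1/4.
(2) The amplitude on |1101> is 0.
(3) |0100> carries amplitude 1/2 in the final state.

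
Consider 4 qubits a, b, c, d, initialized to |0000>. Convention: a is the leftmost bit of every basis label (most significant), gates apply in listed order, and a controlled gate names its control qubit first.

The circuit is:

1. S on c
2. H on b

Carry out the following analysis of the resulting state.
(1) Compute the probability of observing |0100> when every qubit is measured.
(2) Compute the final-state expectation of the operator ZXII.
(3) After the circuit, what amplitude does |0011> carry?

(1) The probability of measuring |0100> is 1/2.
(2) The observable ZXII averages to 1.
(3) The amplitude on |0011> is 0.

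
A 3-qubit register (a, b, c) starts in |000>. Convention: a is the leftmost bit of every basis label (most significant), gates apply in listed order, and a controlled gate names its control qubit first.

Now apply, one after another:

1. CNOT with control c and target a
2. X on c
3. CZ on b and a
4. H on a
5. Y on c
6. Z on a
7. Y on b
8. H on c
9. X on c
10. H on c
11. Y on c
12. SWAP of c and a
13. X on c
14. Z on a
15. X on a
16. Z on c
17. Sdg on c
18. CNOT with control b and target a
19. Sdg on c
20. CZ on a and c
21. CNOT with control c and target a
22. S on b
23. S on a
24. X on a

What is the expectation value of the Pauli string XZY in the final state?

The observable XZY averages to 1.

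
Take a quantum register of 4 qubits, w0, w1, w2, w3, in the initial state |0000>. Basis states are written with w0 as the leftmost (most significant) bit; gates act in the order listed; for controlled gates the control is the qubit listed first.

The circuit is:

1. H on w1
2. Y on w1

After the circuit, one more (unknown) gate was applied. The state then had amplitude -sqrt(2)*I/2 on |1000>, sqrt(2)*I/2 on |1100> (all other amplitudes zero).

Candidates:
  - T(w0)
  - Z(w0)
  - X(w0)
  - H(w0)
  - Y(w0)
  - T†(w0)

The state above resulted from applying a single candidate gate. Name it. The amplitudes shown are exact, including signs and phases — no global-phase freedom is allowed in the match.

It was X(w0) that produced the state shown.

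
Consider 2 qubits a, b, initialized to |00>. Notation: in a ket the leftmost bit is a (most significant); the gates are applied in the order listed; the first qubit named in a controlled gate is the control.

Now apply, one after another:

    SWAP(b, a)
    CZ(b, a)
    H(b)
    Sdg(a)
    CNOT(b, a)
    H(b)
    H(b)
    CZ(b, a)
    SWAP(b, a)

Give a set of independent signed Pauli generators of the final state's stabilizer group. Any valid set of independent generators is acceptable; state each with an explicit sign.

One valid set of independent stabilizer generators is -XX, +ZZ (any independent generating set of the same group is equally correct).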